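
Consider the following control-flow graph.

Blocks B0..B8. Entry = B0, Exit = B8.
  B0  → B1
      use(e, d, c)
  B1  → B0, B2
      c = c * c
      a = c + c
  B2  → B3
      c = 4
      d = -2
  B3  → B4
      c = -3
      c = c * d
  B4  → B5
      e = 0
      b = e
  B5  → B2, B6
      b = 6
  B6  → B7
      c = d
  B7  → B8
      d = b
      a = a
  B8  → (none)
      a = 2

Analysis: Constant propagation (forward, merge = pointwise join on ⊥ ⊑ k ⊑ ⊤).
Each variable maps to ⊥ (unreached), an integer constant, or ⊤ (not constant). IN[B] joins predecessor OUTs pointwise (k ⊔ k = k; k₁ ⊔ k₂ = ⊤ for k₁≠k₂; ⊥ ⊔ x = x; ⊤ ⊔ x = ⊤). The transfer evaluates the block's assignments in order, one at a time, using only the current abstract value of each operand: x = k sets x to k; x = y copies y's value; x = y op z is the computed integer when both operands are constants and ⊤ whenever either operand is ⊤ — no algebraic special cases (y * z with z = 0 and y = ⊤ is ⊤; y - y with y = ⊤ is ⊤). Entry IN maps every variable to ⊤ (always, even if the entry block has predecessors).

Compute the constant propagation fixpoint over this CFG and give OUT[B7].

Fixpoint table:
  B0:   IN=(all ⊤)   OUT=(all ⊤)
  B1:   IN=(all ⊤)   OUT=(all ⊤)
  B2:   IN=(all ⊤)   OUT={c:4, d:-2; rest ⊤}
  B3:   IN={c:4, d:-2; rest ⊤}   OUT={c:6, d:-2; rest ⊤}
  B4:   IN={c:6, d:-2; rest ⊤}   OUT={b:0, c:6, d:-2, e:0; rest ⊤}
  B5:   IN={b:0, c:6, d:-2, e:0; rest ⊤}   OUT={b:6, c:6, d:-2, e:0; rest ⊤}
  B6:   IN={b:6, c:6, d:-2, e:0; rest ⊤}   OUT={b:6, c:-2, d:-2, e:0; rest ⊤}
  B7:   IN={b:6, c:-2, d:-2, e:0; rest ⊤}   OUT={b:6, c:-2, d:6, e:0; rest ⊤}
  B8:   IN={b:6, c:-2, d:6, e:0; rest ⊤}   OUT={a:2, b:6, c:-2, d:6, e:0; rest ⊤}

Merge at B7: IN[B7] = OUT[B6] = {a: ⊤, b: 6, c: -2, d: -2, e: 0, f: ⊤}
Applying B7's transfer function to that IN value gives OUT[B7] (row B7 above).

Answer: {a: ⊤, b: 6, c: -2, d: 6, e: 0, f: ⊤}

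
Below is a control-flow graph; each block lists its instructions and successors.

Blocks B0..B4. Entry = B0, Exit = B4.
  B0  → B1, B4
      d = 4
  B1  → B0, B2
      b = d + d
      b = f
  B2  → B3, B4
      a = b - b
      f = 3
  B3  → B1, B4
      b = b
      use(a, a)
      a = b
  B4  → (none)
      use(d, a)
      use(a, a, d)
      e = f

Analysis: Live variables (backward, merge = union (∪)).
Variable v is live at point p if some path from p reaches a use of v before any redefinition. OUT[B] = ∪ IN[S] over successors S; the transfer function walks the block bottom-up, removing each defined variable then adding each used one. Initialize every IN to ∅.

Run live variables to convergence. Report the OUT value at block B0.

Fixpoint table:
  B0:   IN={a, f}   OUT={a, d, f}
  B1:   IN={a, d, f}   OUT={a, b, d, f}
  B2:   IN={b, d}   OUT={a, b, d, f}
  B3:   IN={a, b, d, f}   OUT={a, d, f}
  B4:   IN={a, d, f}   OUT={}

Merge at B0: OUT[B0] = IN[B1] ⊔ IN[B4] = {a, d, f}

Answer: {a, d, f}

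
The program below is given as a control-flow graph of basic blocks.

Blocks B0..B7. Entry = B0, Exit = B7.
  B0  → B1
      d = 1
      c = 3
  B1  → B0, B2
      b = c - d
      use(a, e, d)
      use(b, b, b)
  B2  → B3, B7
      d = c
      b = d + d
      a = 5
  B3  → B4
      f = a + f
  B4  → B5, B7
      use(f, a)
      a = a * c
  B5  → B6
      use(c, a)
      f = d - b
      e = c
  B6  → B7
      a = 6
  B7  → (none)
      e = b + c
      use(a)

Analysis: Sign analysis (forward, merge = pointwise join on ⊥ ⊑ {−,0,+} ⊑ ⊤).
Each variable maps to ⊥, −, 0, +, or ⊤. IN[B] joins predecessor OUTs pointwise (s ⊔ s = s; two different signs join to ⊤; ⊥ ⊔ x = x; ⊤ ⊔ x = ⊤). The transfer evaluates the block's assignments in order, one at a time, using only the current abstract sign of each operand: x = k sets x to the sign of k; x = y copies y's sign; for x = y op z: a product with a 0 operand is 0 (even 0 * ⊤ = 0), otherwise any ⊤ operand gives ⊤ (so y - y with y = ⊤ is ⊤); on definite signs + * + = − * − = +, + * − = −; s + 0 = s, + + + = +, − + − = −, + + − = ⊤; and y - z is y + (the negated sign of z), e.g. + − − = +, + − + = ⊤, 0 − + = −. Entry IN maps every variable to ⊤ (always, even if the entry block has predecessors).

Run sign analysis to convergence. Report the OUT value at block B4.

Answer: {a: +, b: +, c: +, d: +, e: ⊤, f: ⊤}

Working:
Per-block solution:
  B0:   IN=(all ⊤)   OUT={c:+, d:+; rest ⊤}
  B1:   IN={c:+, d:+; rest ⊤}   OUT={c:+, d:+; rest ⊤}
  B2:   IN={c:+, d:+; rest ⊤}   OUT={a:+, b:+, c:+, d:+; rest ⊤}
  B3:   IN={a:+, b:+, c:+, d:+; rest ⊤}   OUT={a:+, b:+, c:+, d:+; rest ⊤}
  B4:   IN={a:+, b:+, c:+, d:+; rest ⊤}   OUT={a:+, b:+, c:+, d:+; rest ⊤}
  B5:   IN={a:+, b:+, c:+, d:+; rest ⊤}   OUT={a:+, b:+, c:+, d:+, e:+; rest ⊤}
  B6:   IN={a:+, b:+, c:+, d:+, e:+; rest ⊤}   OUT={a:+, b:+, c:+, d:+, e:+; rest ⊤}
  B7:   IN={a:+, b:+, c:+, d:+; rest ⊤}   OUT={a:+, b:+, c:+, d:+, e:+; rest ⊤}

Merge at B4: IN[B4] = OUT[B3] = {a: +, b: +, c: +, d: +, e: ⊤, f: ⊤}
Applying B4's transfer function to that IN value gives OUT[B4] (row B4 above).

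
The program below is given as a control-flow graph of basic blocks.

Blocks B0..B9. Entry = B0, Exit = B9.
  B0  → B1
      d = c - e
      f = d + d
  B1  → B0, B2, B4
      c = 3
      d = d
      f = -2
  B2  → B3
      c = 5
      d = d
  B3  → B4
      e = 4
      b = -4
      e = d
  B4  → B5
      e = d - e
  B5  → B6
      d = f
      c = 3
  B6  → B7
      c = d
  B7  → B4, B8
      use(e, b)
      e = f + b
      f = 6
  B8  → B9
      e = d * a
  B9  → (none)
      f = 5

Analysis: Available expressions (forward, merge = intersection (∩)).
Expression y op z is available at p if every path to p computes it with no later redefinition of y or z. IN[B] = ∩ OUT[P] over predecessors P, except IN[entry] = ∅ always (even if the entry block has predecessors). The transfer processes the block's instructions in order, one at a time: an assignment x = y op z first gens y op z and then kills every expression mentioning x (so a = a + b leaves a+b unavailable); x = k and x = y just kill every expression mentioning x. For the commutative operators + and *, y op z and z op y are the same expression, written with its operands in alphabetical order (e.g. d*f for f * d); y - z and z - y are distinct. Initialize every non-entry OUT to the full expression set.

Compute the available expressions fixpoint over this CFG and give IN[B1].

Answer: {c-e, d+d}

Trace:
Fixpoint table:
  B0:  IN={}  OUT={c-e, d+d}
  B1:  IN={c-e, d+d}  OUT={}
  B2:  IN={}  OUT={}
  B3:  IN={}  OUT={}
  B4:  IN={}  OUT={}
  B5:  IN={}  OUT={}
  B6:  IN={}  OUT={}
  B7:  IN={}  OUT={}
  B8:  IN={}  OUT={a*d}
  B9:  IN={a*d}  OUT={a*d}

Merge at B1: IN[B1] = OUT[B0] = {c-e, d+d}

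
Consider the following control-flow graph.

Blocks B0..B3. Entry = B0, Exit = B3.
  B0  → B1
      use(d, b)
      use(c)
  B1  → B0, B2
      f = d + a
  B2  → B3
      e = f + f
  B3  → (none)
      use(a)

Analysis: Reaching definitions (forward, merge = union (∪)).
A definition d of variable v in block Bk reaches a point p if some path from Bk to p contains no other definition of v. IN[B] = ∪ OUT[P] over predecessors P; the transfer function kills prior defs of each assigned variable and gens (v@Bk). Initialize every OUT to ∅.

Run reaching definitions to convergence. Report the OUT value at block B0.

Answer: {f@B1}

Trace:
Per-block solution:
  B0:   IN={f@B1}   OUT={f@B1}
  B1:   IN={f@B1}   OUT={f@B1}
  B2:   IN={f@B1}   OUT={e@B2, f@B1}
  B3:   IN={e@B2, f@B1}   OUT={e@B2, f@B1}

Merge at B0 (entry node, so the boundary value {} is joined with the incoming edge(s)): IN[B0] = {} ⊔ OUT[B1] = {f@B1}
Applying B0's transfer function to that IN value gives OUT[B0] (row B0 above).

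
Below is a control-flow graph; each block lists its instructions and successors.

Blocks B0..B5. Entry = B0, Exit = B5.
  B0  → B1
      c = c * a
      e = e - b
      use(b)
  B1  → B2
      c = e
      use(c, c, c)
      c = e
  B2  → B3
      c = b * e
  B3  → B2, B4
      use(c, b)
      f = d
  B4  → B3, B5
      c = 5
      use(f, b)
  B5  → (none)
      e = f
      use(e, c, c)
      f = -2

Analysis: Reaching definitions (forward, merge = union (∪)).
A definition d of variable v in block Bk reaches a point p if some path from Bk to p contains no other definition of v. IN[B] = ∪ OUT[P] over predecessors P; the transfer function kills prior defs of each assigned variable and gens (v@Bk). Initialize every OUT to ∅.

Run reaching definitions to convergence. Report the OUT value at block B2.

Answer: {c@B2, e@B0, f@B3}

Trace:
Per-block solution:
  B0:   IN={}   OUT={c@B0, e@B0}
  B1:   IN={c@B0, e@B0}   OUT={c@B1, e@B0}
  B2:   IN={c@B1, c@B2, c@B4, e@B0, f@B3}   OUT={c@B2, e@B0, f@B3}
  B3:   IN={c@B2, c@B4, e@B0, f@B3}   OUT={c@B2, c@B4, e@B0, f@B3}
  B4:   IN={c@B2, c@B4, e@B0, f@B3}   OUT={c@B4, e@B0, f@B3}
  B5:   IN={c@B4, e@B0, f@B3}   OUT={c@B4, e@B5, f@B5}

Merge at B2: IN[B2] = OUT[B1] ⊔ OUT[B3] = {c@B1, c@B2, c@B4, e@B0, f@B3}
Applying B2's transfer function to that IN value gives OUT[B2] (row B2 above).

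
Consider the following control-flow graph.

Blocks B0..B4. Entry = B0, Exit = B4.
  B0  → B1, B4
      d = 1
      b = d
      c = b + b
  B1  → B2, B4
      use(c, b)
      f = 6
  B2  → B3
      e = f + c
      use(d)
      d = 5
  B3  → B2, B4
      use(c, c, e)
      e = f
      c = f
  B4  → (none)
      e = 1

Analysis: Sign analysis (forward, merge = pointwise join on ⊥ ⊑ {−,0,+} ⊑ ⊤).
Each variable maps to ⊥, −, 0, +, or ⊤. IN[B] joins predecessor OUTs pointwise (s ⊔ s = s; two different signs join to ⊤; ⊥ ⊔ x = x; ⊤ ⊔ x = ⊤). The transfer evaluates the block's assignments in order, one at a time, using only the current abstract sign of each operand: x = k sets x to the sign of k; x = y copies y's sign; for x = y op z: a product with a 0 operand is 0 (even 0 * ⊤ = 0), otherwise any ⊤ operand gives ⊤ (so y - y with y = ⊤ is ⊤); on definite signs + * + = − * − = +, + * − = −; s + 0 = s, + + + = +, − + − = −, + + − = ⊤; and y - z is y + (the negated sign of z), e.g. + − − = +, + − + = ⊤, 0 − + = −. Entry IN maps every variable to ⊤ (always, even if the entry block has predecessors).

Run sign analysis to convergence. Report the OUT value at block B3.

Answer: {a: ⊤, b: +, c: +, d: +, e: +, f: +}

Working:
Per-block solution:
  B0:   IN=(all ⊤)   OUT={b:+, c:+, d:+; rest ⊤}
  B1:   IN={b:+, c:+, d:+; rest ⊤}   OUT={b:+, c:+, d:+, f:+; rest ⊤}
  B2:   IN={b:+, c:+, d:+, f:+; rest ⊤}   OUT={b:+, c:+, d:+, e:+, f:+; rest ⊤}
  B3:   IN={b:+, c:+, d:+, e:+, f:+; rest ⊤}   OUT={b:+, c:+, d:+, e:+, f:+; rest ⊤}
  B4:   IN={b:+, c:+, d:+; rest ⊤}   OUT={b:+, c:+, d:+, e:+; rest ⊤}

Merge at B3: IN[B3] = OUT[B2] = {a: ⊤, b: +, c: +, d: +, e: +, f: +}
Applying B3's transfer function to that IN value gives OUT[B3] (row B3 above).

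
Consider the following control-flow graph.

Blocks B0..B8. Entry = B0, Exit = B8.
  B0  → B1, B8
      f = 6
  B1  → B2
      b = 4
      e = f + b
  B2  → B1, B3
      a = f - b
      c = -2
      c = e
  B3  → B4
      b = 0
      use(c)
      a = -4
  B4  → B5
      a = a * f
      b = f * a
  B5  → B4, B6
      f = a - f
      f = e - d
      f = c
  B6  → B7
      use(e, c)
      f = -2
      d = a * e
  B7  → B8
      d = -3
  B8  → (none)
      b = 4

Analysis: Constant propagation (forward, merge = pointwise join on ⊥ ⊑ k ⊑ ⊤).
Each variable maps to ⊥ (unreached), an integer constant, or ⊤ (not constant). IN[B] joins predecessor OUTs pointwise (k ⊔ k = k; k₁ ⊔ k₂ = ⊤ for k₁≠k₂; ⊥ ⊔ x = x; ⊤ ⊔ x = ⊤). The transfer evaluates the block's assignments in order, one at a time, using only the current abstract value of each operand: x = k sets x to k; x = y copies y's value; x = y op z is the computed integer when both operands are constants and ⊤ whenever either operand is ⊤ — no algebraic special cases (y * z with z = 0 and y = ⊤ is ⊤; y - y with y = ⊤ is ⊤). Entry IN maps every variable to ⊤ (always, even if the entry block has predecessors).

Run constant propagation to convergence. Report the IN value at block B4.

Per-block solution:
  B0: | IN=(all ⊤) | OUT={f:6; rest ⊤}
  B1: | IN={f:6; rest ⊤} | OUT={b:4, e:10, f:6; rest ⊤}
  B2: | IN={b:4, e:10, f:6; rest ⊤} | OUT={a:2, b:4, c:10, e:10, f:6; rest ⊤}
  B3: | IN={a:2, b:4, c:10, e:10, f:6; rest ⊤} | OUT={a:-4, b:0, c:10, e:10, f:6; rest ⊤}
  B4: | IN={c:10, e:10; rest ⊤} | OUT={c:10, e:10; rest ⊤}
  B5: | IN={c:10, e:10; rest ⊤} | OUT={c:10, e:10, f:10; rest ⊤}
  B6: | IN={c:10, e:10, f:10; rest ⊤} | OUT={c:10, e:10, f:-2; rest ⊤}
  B7: | IN={c:10, e:10, f:-2; rest ⊤} | OUT={c:10, d:-3, e:10, f:-2; rest ⊤}
  B8: | IN=(all ⊤) | OUT={b:4; rest ⊤}

Merge at B4: IN[B4] = OUT[B3] ⊔ OUT[B5] = {a: ⊤, b: ⊤, c: 10, d: ⊤, e: 10, f: ⊤}

Answer: {a: ⊤, b: ⊤, c: 10, d: ⊤, e: 10, f: ⊤}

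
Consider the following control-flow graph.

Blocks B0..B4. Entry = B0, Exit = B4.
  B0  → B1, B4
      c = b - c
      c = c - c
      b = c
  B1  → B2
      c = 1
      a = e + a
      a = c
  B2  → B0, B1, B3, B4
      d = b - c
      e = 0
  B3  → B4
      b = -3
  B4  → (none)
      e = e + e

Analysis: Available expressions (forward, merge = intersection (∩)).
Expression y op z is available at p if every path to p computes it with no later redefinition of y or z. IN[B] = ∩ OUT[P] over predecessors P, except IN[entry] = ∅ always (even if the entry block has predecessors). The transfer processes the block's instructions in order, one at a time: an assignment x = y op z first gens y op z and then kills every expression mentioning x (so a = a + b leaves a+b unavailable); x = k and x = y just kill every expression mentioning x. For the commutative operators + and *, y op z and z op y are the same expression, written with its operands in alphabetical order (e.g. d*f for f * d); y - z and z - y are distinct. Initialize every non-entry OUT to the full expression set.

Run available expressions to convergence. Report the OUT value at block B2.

Fixpoint table:
  B0:   IN={}   OUT={}
  B1:   IN={}   OUT={}
  B2:   IN={}   OUT={b-c}
  B3:   IN={b-c}   OUT={}
  B4:   IN={}   OUT={}

Merge at B2: IN[B2] = OUT[B1] = {}
Applying B2's transfer function to that IN value gives OUT[B2] (row B2 above).

Answer: {b-c}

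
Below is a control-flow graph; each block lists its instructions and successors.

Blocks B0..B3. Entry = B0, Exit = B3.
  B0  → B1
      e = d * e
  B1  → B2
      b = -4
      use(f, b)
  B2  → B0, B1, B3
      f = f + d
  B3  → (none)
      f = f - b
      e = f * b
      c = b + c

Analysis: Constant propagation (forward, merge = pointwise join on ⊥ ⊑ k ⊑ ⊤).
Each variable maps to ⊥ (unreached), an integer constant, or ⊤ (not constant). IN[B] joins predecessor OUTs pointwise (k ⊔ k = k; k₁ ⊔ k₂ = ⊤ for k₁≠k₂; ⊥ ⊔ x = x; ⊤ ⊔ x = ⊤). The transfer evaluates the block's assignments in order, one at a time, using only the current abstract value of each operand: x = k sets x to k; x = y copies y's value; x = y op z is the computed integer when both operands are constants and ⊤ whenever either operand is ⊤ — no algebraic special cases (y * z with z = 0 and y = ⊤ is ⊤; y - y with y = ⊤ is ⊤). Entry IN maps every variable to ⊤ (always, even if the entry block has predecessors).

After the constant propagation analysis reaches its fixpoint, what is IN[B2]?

Per-block solution:
  B0:   IN=(all ⊤)   OUT=(all ⊤)
  B1:   IN=(all ⊤)   OUT={b:-4; rest ⊤}
  B2:   IN={b:-4; rest ⊤}   OUT={b:-4; rest ⊤}
  B3:   IN={b:-4; rest ⊤}   OUT={b:-4; rest ⊤}

Merge at B2: IN[B2] = OUT[B1] = {a: ⊤, b: -4, c: ⊤, d: ⊤, e: ⊤, f: ⊤}

Answer: {a: ⊤, b: -4, c: ⊤, d: ⊤, e: ⊤, f: ⊤}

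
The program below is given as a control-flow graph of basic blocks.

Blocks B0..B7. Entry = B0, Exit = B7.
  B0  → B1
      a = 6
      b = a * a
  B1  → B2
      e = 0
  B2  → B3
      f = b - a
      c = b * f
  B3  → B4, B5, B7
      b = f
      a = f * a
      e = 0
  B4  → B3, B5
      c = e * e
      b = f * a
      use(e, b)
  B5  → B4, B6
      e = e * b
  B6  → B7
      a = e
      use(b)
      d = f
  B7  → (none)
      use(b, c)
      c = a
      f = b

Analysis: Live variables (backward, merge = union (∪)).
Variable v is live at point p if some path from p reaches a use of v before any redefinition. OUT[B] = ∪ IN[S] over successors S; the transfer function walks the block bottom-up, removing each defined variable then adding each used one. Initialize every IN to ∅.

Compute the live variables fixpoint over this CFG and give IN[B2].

Per-block solution:
  B0: | IN={} | OUT={a, b}
  B1: | IN={a, b} | OUT={a, b}
  B2: | IN={a, b} | OUT={a, c, f}
  B3: | IN={a, c, f} | OUT={a, b, c, e, f}
  B4: | IN={a, e, f} | OUT={a, b, c, e, f}
  B5: | IN={a, b, c, e, f} | OUT={a, b, c, e, f}
  B6: | IN={b, c, e, f} | OUT={a, b, c}
  B7: | IN={a, b, c} | OUT={}

Merge at B2: OUT[B2] = IN[B3] = {a, c, f}
Applying B2's transfer function to that OUT value gives IN[B2] (row B2 above).

Answer: {a, b}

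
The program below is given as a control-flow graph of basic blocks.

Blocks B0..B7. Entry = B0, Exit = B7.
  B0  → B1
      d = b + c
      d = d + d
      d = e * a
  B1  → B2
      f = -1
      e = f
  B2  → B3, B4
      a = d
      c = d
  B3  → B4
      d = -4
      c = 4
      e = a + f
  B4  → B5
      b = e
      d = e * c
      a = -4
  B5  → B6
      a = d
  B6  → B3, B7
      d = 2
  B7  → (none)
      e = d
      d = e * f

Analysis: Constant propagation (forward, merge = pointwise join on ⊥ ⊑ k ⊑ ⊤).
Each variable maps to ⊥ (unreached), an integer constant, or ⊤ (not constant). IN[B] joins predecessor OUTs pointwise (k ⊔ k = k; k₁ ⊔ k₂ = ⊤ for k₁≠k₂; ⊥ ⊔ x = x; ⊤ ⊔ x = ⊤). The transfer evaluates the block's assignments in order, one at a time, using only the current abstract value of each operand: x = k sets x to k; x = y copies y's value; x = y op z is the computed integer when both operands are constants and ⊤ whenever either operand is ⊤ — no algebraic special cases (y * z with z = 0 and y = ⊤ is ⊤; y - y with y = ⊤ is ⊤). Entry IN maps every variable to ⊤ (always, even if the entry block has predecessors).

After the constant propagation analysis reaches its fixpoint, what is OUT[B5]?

Per-block solution:
  B0:   IN=(all ⊤)   OUT=(all ⊤)
  B1:   IN=(all ⊤)   OUT={e:-1, f:-1; rest ⊤}
  B2:   IN={e:-1, f:-1; rest ⊤}   OUT={e:-1, f:-1; rest ⊤}
  B3:   IN={f:-1; rest ⊤}   OUT={c:4, d:-4, f:-1; rest ⊤}
  B4:   IN={f:-1; rest ⊤}   OUT={a:-4, f:-1; rest ⊤}
  B5:   IN={a:-4, f:-1; rest ⊤}   OUT={f:-1; rest ⊤}
  B6:   IN={f:-1; rest ⊤}   OUT={d:2, f:-1; rest ⊤}
  B7:   IN={d:2, f:-1; rest ⊤}   OUT={d:-2, e:2, f:-1; rest ⊤}

Merge at B5: IN[B5] = OUT[B4] = {a: -4, b: ⊤, c: ⊤, d: ⊤, e: ⊤, f: -1}
Applying B5's transfer function to that IN value gives OUT[B5] (row B5 above).

Answer: {a: ⊤, b: ⊤, c: ⊤, d: ⊤, e: ⊤, f: -1}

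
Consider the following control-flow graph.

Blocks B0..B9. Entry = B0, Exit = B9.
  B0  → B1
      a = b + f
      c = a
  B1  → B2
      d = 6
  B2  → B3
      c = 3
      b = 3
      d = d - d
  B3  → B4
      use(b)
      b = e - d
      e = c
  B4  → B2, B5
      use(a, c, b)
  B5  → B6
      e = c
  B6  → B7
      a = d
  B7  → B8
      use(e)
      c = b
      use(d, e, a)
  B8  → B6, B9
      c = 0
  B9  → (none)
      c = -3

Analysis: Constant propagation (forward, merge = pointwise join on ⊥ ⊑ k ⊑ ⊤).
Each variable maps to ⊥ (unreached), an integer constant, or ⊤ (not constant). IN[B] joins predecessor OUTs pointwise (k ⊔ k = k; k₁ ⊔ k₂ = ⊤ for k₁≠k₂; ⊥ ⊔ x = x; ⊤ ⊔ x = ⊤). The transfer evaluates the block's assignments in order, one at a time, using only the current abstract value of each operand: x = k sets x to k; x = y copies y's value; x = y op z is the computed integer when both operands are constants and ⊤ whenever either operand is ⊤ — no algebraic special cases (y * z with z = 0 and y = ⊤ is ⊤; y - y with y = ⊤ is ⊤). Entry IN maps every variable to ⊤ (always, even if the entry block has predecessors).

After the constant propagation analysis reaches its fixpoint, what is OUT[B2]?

Fixpoint table:
  B0:   IN=(all ⊤)   OUT=(all ⊤)
  B1:   IN=(all ⊤)   OUT={d:6; rest ⊤}
  B2:   IN=(all ⊤)   OUT={b:3, c:3; rest ⊤}
  B3:   IN={b:3, c:3; rest ⊤}   OUT={c:3, e:3; rest ⊤}
  B4:   IN={c:3, e:3; rest ⊤}   OUT={c:3, e:3; rest ⊤}
  B5:   IN={c:3, e:3; rest ⊤}   OUT={c:3, e:3; rest ⊤}
  B6:   IN={e:3; rest ⊤}   OUT={e:3; rest ⊤}
  B7:   IN={e:3; rest ⊤}   OUT={e:3; rest ⊤}
  B8:   IN={e:3; rest ⊤}   OUT={c:0, e:3; rest ⊤}
  B9:   IN={c:0, e:3; rest ⊤}   OUT={c:-3, e:3; rest ⊤}

Merge at B2: IN[B2] = OUT[B1] ⊔ OUT[B4] = {a: ⊤, b: ⊤, c: ⊤, d: ⊤, e: ⊤, f: ⊤}
Applying B2's transfer function to that IN value gives OUT[B2] (row B2 above).

Answer: {a: ⊤, b: 3, c: 3, d: ⊤, e: ⊤, f: ⊤}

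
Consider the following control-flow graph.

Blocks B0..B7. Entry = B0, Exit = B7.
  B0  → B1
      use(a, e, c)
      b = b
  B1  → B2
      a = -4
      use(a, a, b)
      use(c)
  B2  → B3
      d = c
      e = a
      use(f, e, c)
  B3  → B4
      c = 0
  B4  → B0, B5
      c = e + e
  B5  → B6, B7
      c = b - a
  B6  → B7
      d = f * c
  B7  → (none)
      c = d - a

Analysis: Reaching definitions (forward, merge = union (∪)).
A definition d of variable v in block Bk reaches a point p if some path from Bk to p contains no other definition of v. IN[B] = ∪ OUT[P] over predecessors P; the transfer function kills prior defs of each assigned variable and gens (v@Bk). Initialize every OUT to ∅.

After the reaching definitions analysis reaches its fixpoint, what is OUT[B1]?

Answer: {a@B1, b@B0, c@B4, d@B2, e@B2}

Trace:
Fixpoint table:
  B0:   IN={a@B1, b@B0, c@B4, d@B2, e@B2}   OUT={a@B1, b@B0, c@B4, d@B2, e@B2}
  B1:   IN={a@B1, b@B0, c@B4, d@B2, e@B2}   OUT={a@B1, b@B0, c@B4, d@B2, e@B2}
  B2:   IN={a@B1, b@B0, c@B4, d@B2, e@B2}   OUT={a@B1, b@B0, c@B4, d@B2, e@B2}
  B3:   IN={a@B1, b@B0, c@B4, d@B2, e@B2}   OUT={a@B1, b@B0, c@B3, d@B2, e@B2}
  B4:   IN={a@B1, b@B0, c@B3, d@B2, e@B2}   OUT={a@B1, b@B0, c@B4, d@B2, e@B2}
  B5:   IN={a@B1, b@B0, c@B4, d@B2, e@B2}   OUT={a@B1, b@B0, c@B5, d@B2, e@B2}
  B6:   IN={a@B1, b@B0, c@B5, d@B2, e@B2}   OUT={a@B1, b@B0, c@B5, d@B6, e@B2}
  B7:   IN={a@B1, b@B0, c@B5, d@B2, d@B6, e@B2}   OUT={a@B1, b@B0, c@B7, d@B2, d@B6, e@B2}

Merge at B1: IN[B1] = OUT[B0] = {a@B1, b@B0, c@B4, d@B2, e@B2}
Applying B1's transfer function to that IN value gives OUT[B1] (row B1 above).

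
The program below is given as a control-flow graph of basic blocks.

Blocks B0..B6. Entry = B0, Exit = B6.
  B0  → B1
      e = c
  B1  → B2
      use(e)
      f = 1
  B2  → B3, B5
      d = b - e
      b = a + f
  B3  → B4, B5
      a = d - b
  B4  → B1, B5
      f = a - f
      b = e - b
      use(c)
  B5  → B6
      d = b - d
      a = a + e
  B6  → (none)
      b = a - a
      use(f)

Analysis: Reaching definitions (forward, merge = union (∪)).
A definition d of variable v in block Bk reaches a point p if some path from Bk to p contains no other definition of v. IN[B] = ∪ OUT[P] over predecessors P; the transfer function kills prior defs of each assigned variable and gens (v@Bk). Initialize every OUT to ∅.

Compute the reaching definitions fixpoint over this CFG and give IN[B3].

Converged values:
  B0: | IN={} | OUT={e@B0}
  B1: | IN={a@B3, b@B4, d@B2, e@B0, f@B4} | OUT={a@B3, b@B4, d@B2, e@B0, f@B1}
  B2: | IN={a@B3, b@B4, d@B2, e@B0, f@B1} | OUT={a@B3, b@B2, d@B2, e@B0, f@B1}
  B3: | IN={a@B3, b@B2, d@B2, e@B0, f@B1} | OUT={a@B3, b@B2, d@B2, e@B0, f@B1}
  B4: | IN={a@B3, b@B2, d@B2, e@B0, f@B1} | OUT={a@B3, b@B4, d@B2, e@B0, f@B4}
  B5: | IN={a@B3, b@B2, b@B4, d@B2, e@B0, f@B1, f@B4} | OUT={a@B5, b@B2, b@B4, d@B5, e@B0, f@B1, f@B4}
  B6: | IN={a@B5, b@B2, b@B4, d@B5, e@B0, f@B1, f@B4} | OUT={a@B5, b@B6, d@B5, e@B0, f@B1, f@B4}

Merge at B3: IN[B3] = OUT[B2] = {a@B3, b@B2, d@B2, e@B0, f@B1}

Answer: {a@B3, b@B2, d@B2, e@B0, f@B1}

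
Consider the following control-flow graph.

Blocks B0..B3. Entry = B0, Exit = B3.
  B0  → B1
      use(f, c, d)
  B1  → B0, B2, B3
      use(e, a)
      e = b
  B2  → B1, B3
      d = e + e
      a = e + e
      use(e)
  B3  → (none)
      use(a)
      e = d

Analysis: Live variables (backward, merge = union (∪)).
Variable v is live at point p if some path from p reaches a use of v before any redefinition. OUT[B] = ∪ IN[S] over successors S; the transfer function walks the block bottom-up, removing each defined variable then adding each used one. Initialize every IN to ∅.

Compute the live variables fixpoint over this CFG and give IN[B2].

Answer: {b, c, e, f}

Trace:
Per-block solution:
  B0:   IN={a, b, c, d, e, f}   OUT={a, b, c, d, e, f}
  B1:   IN={a, b, c, d, e, f}   OUT={a, b, c, d, e, f}
  B2:   IN={b, c, e, f}   OUT={a, b, c, d, e, f}
  B3:   IN={a, d}   OUT={}

Merge at B2: OUT[B2] = IN[B1] ⊔ IN[B3] = {a, b, c, d, e, f}
Applying B2's transfer function to that OUT value gives IN[B2] (row B2 above).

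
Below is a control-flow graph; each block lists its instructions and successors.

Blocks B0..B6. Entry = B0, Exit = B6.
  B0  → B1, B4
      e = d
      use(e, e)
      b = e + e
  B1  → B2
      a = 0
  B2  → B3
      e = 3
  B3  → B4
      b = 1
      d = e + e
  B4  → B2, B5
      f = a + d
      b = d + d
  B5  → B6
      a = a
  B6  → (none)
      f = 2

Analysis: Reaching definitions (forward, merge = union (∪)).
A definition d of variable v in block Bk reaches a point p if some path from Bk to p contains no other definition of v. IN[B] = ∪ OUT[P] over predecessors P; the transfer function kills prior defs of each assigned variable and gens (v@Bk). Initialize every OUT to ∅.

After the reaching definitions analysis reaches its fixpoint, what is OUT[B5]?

Answer: {a@B5, b@B4, d@B3, e@B0, e@B2, f@B4}

Derivation:
Fixpoint table:
  B0:   IN={}   OUT={b@B0, e@B0}
  B1:   IN={b@B0, e@B0}   OUT={a@B1, b@B0, e@B0}
  B2:   IN={a@B1, b@B0, b@B4, d@B3, e@B0, e@B2, f@B4}   OUT={a@B1, b@B0, b@B4, d@B3, e@B2, f@B4}
  B3:   IN={a@B1, b@B0, b@B4, d@B3, e@B2, f@B4}   OUT={a@B1, b@B3, d@B3, e@B2, f@B4}
  B4:   IN={a@B1, b@B0, b@B3, d@B3, e@B0, e@B2, f@B4}   OUT={a@B1, b@B4, d@B3, e@B0, e@B2, f@B4}
  B5:   IN={a@B1, b@B4, d@B3, e@B0, e@B2, f@B4}   OUT={a@B5, b@B4, d@B3, e@B0, e@B2, f@B4}
  B6:   IN={a@B5, b@B4, d@B3, e@B0, e@B2, f@B4}   OUT={a@B5, b@B4, d@B3, e@B0, e@B2, f@B6}

Merge at B5: IN[B5] = OUT[B4] = {a@B1, b@B4, d@B3, e@B0, e@B2, f@B4}
Applying B5's transfer function to that IN value gives OUT[B5] (row B5 above).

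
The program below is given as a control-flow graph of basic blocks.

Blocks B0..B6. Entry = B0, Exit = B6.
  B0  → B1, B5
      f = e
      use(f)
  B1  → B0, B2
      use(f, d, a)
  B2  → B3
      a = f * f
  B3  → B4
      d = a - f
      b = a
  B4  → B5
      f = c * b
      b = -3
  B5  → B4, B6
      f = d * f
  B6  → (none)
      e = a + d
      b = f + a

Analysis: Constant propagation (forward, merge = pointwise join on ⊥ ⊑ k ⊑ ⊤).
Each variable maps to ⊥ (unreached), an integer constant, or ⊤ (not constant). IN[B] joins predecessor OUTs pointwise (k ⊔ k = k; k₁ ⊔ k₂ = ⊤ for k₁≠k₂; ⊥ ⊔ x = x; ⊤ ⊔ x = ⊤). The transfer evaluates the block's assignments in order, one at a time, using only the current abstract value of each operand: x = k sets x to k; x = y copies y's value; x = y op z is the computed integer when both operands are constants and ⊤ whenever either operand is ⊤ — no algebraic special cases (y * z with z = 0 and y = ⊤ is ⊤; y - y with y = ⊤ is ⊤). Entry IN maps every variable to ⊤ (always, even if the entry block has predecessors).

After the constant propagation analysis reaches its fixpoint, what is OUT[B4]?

Converged values:
  B0:  IN=(all ⊤)  OUT=(all ⊤)
  B1:  IN=(all ⊤)  OUT=(all ⊤)
  B2:  IN=(all ⊤)  OUT=(all ⊤)
  B3:  IN=(all ⊤)  OUT=(all ⊤)
  B4:  IN=(all ⊤)  OUT={b:-3; rest ⊤}
  B5:  IN=(all ⊤)  OUT=(all ⊤)
  B6:  IN=(all ⊤)  OUT=(all ⊤)

Merge at B4: IN[B4] = OUT[B3] ⊔ OUT[B5] = {a: ⊤, b: ⊤, c: ⊤, d: ⊤, e: ⊤, f: ⊤}
Applying B4's transfer function to that IN value gives OUT[B4] (row B4 above).

Answer: {a: ⊤, b: -3, c: ⊤, d: ⊤, e: ⊤, f: ⊤}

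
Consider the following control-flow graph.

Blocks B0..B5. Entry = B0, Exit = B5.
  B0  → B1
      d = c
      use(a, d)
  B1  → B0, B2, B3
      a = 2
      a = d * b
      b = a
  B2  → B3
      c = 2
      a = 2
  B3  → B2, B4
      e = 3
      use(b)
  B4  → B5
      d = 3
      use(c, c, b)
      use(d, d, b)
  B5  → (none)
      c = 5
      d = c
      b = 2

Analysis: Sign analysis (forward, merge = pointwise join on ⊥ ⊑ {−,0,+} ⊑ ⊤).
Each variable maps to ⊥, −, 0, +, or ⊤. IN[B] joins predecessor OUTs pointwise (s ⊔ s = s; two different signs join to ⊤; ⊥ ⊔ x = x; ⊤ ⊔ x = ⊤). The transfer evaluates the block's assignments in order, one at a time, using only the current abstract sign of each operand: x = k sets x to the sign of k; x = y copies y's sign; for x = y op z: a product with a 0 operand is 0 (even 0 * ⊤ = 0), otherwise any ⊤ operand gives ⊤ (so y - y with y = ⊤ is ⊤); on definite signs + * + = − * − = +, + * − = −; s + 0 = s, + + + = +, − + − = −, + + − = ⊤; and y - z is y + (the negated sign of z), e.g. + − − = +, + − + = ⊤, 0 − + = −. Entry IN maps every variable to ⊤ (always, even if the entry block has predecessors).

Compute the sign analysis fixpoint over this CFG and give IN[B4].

Fixpoint table:
  B0:  IN=(all ⊤)  OUT=(all ⊤)
  B1:  IN=(all ⊤)  OUT=(all ⊤)
  B2:  IN=(all ⊤)  OUT={a:+, c:+; rest ⊤}
  B3:  IN=(all ⊤)  OUT={e:+; rest ⊤}
  B4:  IN={e:+; rest ⊤}  OUT={d:+, e:+; rest ⊤}
  B5:  IN={d:+, e:+; rest ⊤}  OUT={b:+, c:+, d:+, e:+; rest ⊤}

Merge at B4: IN[B4] = OUT[B3] = {a: ⊤, b: ⊤, c: ⊤, d: ⊤, e: +, f: ⊤}

Answer: {a: ⊤, b: ⊤, c: ⊤, d: ⊤, e: +, f: ⊤}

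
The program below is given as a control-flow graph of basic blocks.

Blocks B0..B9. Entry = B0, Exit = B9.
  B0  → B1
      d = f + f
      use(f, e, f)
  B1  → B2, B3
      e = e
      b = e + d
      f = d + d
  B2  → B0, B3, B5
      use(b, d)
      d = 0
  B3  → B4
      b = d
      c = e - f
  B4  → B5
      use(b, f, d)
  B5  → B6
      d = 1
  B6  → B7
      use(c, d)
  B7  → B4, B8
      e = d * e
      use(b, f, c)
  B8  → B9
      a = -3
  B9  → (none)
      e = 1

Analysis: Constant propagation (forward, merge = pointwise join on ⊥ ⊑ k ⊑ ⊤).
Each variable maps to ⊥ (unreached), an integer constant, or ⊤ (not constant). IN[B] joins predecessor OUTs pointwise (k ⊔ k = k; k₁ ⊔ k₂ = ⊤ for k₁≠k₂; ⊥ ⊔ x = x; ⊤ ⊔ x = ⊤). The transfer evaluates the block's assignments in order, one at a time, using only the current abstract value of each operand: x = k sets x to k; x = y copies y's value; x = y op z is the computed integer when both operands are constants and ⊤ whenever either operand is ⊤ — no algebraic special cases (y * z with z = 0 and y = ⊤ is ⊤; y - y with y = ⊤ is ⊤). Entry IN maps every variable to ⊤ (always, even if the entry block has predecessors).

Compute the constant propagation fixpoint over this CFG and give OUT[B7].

Answer: {a: ⊤, b: ⊤, c: ⊤, d: 1, e: ⊤, f: ⊤}

Working:
Converged values:
  B0:   IN=(all ⊤)   OUT=(all ⊤)
  B1:   IN=(all ⊤)   OUT=(all ⊤)
  B2:   IN=(all ⊤)   OUT={d:0; rest ⊤}
  B3:   IN=(all ⊤)   OUT=(all ⊤)
  B4:   IN=(all ⊤)   OUT=(all ⊤)
  B5:   IN=(all ⊤)   OUT={d:1; rest ⊤}
  B6:   IN={d:1; rest ⊤}   OUT={d:1; rest ⊤}
  B7:   IN={d:1; rest ⊤}   OUT={d:1; rest ⊤}
  B8:   IN={d:1; rest ⊤}   OUT={a:-3, d:1; rest ⊤}
  B9:   IN={a:-3, d:1; rest ⊤}   OUT={a:-3, d:1, e:1; rest ⊤}

Merge at B7: IN[B7] = OUT[B6] = {a: ⊤, b: ⊤, c: ⊤, d: 1, e: ⊤, f: ⊤}
Applying B7's transfer function to that IN value gives OUT[B7] (row B7 above).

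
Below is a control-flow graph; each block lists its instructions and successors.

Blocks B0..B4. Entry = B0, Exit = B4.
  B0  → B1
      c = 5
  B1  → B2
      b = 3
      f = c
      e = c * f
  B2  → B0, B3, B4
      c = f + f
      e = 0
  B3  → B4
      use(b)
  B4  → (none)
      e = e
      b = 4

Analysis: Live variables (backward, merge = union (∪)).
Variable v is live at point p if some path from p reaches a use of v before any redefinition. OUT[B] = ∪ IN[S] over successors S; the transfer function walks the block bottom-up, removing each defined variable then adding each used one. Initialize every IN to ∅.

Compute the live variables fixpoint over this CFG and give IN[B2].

Answer: {b, f}

Working:
Converged values:
  B0:   IN={}   OUT={c}
  B1:   IN={c}   OUT={b, f}
  B2:   IN={b, f}   OUT={b, e}
  B3:   IN={b, e}   OUT={e}
  B4:   IN={e}   OUT={}

Merge at B2: OUT[B2] = IN[B0] ⊔ IN[B3] ⊔ IN[B4] = {b, e}
Applying B2's transfer function to that OUT value gives IN[B2] (row B2 above).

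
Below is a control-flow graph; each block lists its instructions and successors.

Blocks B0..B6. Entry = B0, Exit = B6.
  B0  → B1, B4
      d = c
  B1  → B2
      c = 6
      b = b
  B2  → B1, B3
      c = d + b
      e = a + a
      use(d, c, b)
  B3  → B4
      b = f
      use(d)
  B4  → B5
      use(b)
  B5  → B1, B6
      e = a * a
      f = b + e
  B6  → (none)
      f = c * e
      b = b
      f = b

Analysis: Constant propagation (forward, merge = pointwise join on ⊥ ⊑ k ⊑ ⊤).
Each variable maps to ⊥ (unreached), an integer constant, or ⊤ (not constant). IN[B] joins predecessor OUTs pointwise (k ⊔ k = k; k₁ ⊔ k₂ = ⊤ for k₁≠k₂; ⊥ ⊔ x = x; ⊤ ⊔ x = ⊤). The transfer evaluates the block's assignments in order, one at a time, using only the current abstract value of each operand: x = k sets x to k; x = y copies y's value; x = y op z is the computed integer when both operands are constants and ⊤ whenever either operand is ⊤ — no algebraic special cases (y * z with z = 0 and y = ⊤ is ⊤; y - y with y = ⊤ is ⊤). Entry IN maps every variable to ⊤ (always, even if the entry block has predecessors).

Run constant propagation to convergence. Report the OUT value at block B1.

Fixpoint table:
  B0: | IN=(all ⊤) | OUT=(all ⊤)
  B1: | IN=(all ⊤) | OUT={c:6; rest ⊤}
  B2: | IN={c:6; rest ⊤} | OUT=(all ⊤)
  B3: | IN=(all ⊤) | OUT=(all ⊤)
  B4: | IN=(all ⊤) | OUT=(all ⊤)
  B5: | IN=(all ⊤) | OUT=(all ⊤)
  B6: | IN=(all ⊤) | OUT=(all ⊤)

Merge at B1: IN[B1] = OUT[B0] ⊔ OUT[B2] ⊔ OUT[B5] = {a: ⊤, b: ⊤, c: ⊤, d: ⊤, e: ⊤, f: ⊤}
Applying B1's transfer function to that IN value gives OUT[B1] (row B1 above).

Answer: {a: ⊤, b: ⊤, c: 6, d: ⊤, e: ⊤, f: ⊤}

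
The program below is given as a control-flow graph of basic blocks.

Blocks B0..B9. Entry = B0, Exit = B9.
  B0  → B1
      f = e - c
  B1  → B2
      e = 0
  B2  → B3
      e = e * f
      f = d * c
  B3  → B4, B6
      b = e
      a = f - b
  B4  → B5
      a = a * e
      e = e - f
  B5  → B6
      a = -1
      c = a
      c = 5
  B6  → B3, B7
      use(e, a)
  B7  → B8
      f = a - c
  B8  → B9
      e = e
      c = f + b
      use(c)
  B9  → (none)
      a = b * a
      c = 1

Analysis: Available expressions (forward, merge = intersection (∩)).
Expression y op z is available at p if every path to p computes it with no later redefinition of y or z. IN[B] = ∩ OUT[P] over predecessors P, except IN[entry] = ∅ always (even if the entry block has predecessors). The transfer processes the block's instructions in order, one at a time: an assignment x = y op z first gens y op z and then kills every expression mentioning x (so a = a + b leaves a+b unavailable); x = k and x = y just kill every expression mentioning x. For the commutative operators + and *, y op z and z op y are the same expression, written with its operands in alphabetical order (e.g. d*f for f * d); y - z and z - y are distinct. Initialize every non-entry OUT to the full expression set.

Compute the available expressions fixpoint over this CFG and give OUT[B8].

Answer: {b+f}

Derivation:
Per-block solution:
  B0:   IN={}   OUT={e-c}
  B1:   IN={e-c}   OUT={}
  B2:   IN={}   OUT={c*d}
  B3:   IN={}   OUT={f-b}
  B4:   IN={f-b}   OUT={f-b}
  B5:   IN={f-b}   OUT={f-b}
  B6:   IN={f-b}   OUT={f-b}
  B7:   IN={f-b}   OUT={a-c}
  B8:   IN={a-c}   OUT={b+f}
  B9:   IN={b+f}   OUT={b+f}

Merge at B8: IN[B8] = OUT[B7] = {a-c}
Applying B8's transfer function to that IN value gives OUT[B8] (row B8 above).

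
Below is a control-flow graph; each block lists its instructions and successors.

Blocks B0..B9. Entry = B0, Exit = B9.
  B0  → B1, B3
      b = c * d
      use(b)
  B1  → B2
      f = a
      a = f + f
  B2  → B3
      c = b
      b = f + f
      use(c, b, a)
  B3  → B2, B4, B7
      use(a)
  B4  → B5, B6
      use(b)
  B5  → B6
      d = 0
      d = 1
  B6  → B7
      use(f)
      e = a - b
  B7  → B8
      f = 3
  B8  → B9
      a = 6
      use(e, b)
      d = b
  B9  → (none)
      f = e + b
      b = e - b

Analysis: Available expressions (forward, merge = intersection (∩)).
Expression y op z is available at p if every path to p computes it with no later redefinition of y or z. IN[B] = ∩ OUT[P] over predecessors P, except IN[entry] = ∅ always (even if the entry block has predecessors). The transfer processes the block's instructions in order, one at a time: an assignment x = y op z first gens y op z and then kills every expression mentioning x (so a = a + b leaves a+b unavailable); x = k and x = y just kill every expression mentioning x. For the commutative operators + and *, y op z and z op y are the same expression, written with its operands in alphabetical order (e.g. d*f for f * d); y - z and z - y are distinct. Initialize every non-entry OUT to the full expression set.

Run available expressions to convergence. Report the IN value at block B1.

Fixpoint table:
  B0:   IN={}   OUT={c*d}
  B1:   IN={c*d}   OUT={c*d, f+f}
  B2:   IN={}   OUT={f+f}
  B3:   IN={}   OUT={}
  B4:   IN={}   OUT={}
  B5:   IN={}   OUT={}
  B6:   IN={}   OUT={a-b}
  B7:   IN={}   OUT={}
  B8:   IN={}   OUT={}
  B9:   IN={}   OUT={}

Merge at B1: IN[B1] = OUT[B0] = {c*d}

Answer: {c*d}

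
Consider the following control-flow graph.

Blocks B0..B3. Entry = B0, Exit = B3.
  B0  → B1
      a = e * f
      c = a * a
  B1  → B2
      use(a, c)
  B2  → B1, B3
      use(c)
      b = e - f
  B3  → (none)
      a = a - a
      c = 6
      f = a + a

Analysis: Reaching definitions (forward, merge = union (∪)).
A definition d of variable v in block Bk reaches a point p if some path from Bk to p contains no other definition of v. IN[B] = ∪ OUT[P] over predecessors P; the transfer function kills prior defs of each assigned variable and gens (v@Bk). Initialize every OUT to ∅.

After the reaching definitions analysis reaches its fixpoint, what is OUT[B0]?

Answer: {a@B0, c@B0}

Trace:
Per-block solution:
  B0: | IN={} | OUT={a@B0, c@B0}
  B1: | IN={a@B0, b@B2, c@B0} | OUT={a@B0, b@B2, c@B0}
  B2: | IN={a@B0, b@B2, c@B0} | OUT={a@B0, b@B2, c@B0}
  B3: | IN={a@B0, b@B2, c@B0} | OUT={a@B3, b@B2, c@B3, f@B3}

B0 is the boundary node: IN[B0] = {}
Applying B0's transfer function to that IN value gives OUT[B0] (row B0 above).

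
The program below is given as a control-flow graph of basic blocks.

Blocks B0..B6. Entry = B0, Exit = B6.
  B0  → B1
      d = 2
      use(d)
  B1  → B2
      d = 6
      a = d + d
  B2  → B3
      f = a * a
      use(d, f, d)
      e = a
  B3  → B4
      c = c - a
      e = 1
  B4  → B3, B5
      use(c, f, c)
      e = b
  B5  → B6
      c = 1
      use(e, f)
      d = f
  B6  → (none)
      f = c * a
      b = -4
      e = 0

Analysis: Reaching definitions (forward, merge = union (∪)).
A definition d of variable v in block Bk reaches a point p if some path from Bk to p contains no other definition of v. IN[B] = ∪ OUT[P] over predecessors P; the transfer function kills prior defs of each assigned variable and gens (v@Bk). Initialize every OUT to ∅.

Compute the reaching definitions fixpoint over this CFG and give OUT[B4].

Answer: {a@B1, c@B3, d@B1, e@B4, f@B2}

Working:
Converged values:
  B0:   IN={}   OUT={d@B0}
  B1:   IN={d@B0}   OUT={a@B1, d@B1}
  B2:   IN={a@B1, d@B1}   OUT={a@B1, d@B1, e@B2, f@B2}
  B3:   IN={a@B1, c@B3, d@B1, e@B2, e@B4, f@B2}   OUT={a@B1, c@B3, d@B1, e@B3, f@B2}
  B4:   IN={a@B1, c@B3, d@B1, e@B3, f@B2}   OUT={a@B1, c@B3, d@B1, e@B4, f@B2}
  B5:   IN={a@B1, c@B3, d@B1, e@B4, f@B2}   OUT={a@B1, c@B5, d@B5, e@B4, f@B2}
  B6:   IN={a@B1, c@B5, d@B5, e@B4, f@B2}   OUT={a@B1, b@B6, c@B5, d@B5, e@B6, f@B6}

Merge at B4: IN[B4] = OUT[B3] = {a@B1, c@B3, d@B1, e@B3, f@B2}
Applying B4's transfer function to that IN value gives OUT[B4] (row B4 above).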